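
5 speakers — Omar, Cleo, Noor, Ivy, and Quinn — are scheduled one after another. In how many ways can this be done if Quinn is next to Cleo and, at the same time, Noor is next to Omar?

24

Treat {Quinn,Cleo} as one block (2 orders) and {Noor,Omar} as another (2 orders).
That leaves 3 units to arrange: 2 × 2 × 3! = 4 × 6 = 24.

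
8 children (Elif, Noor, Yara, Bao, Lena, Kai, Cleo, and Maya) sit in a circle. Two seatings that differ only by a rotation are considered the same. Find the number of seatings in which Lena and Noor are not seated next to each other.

3600

All circular seatings of 8 people number (7)! = 5040.
Seatings with Lena beside Noor: treat them as a block with 2 internal orders, giving 2 × (6)! = 1440.
Subtracting, 5040 − 1440 = 3600.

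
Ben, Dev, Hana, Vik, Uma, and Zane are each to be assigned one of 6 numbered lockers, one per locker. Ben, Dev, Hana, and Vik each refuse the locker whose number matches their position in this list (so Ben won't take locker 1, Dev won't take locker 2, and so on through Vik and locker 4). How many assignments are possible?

Let Aᵢ (for 1 ≤ i ≤ 4) be the placements that put person i in their forbidden locker. Any j of these fix j positions, leaving (6−j)! ways to fill the rest, and there are C(4,j) ways to pick which j.
By inclusion–exclusion, the number of valid placements is Σ_{j=0}^{4} (−1)^j C(4,j)·(6−j)!.
Computing: 720 − 480 + 144 − 24 + 2 = 362.

362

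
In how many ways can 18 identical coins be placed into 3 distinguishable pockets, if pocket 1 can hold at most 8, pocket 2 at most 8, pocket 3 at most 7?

21

Without the upper bounds there are C(20,2) = 190 ways to split 18 among 3 pockets.
Subtract solutions that violate a single cap (substitute x_i' = x_i − (cap_i+1)): x_1 ≥ 9 gives C(11,2) = 55; x_2 ≥ 9 gives C(11,2) = 55; x_3 ≥ 8 gives C(12,2) = 66. Together 176.
Add back pairs where two caps are both exceeded: 1 + 3 + 3 = 7.
By inclusion–exclusion the count is 190 − 176 + 7 = 21.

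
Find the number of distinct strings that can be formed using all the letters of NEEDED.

NEEDED has 6 letters with D appearing twice and E appearing 3 times.
Dividing 6! = 720 by 3!·2! = 12 for the repeated letters gives 60.

60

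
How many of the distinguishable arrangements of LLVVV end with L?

With the last slot taken by L, it remains to arrange the other 4 letters (LVVV).
Those 4 letters have V appearing 3 times, giving (4)!/(3!) = 4.

4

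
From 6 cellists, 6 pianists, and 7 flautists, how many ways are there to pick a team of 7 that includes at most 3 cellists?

45617

Split by how many cellists are chosen (0 through 3).
Sum: C(6,0)·C(13,7) + C(6,1)·C(13,6) + C(6,2)·C(13,5) + C(6,3)·C(13,4) = 1716 + 10296 + 19305 + 14300 = 45617.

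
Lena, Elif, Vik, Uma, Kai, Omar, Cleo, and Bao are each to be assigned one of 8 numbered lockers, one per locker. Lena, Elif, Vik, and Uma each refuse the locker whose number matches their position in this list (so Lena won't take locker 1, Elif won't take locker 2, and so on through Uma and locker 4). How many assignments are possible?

24024

Let Aᵢ (for 1 ≤ i ≤ 4) be the placements that put person i in their forbidden locker. Any j of these fix j positions, leaving (8−j)! ways to fill the rest, and there are C(4,j) ways to pick which j.
By inclusion–exclusion, the number of valid placements is Σ_{j=0}^{4} (−1)^j C(4,j)·(8−j)!.
Computing: 40320 − 20160 + 4320 − 480 + 24 = 24024.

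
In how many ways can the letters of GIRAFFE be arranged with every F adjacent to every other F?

720

Treat the 2 copies of F as a single block. The multiset to arrange is then {FF, A, E, G, I, R}, 6 items in all.
All 6 items are distinct, so there are (6)! = 720 arrangements.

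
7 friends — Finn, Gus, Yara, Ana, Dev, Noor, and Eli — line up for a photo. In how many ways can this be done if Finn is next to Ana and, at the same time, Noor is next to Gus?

480

Treat {Finn,Ana} as one block (2 orders) and {Noor,Gus} as another (2 orders).
That leaves 5 units to arrange: 2 × 2 × 5! = 4 × 120 = 480.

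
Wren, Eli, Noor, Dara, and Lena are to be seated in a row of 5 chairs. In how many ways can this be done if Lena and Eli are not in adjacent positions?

72

There are 5! = 120 arrangements in all. If Lena and Eli are adjacent, merging them into one block gives 2·(4)! = 48 arrangements.
Complementary counting: 120 − 48 = 72.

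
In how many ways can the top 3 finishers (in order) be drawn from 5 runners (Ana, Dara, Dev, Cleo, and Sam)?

60

There are 5 choices for 1st place, 4 for 2nd, and 3 for 3rd.
That gives 5 × 4 × 3 = 60.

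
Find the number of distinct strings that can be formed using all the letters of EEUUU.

10

Letter multiplicities in EEUUU: E×2, U×3.
So there are 5! / (3!·2!) = 10 distinguishable arrangements.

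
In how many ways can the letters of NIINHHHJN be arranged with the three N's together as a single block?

420

Treat the 3 copies of N as a single block. The multiset to arrange is then {NNN, H, H, H, I, I, J}, 7 items in all.
That gives (7)!/(3!·2!) = 420 arrangements.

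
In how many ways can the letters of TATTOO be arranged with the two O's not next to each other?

40

There are 6!/(3!·2!) = 60 arrangements of TATTOO in total.
If the two O's are adjacent, glue them into one block, leaving 5 items to arrange: (5)!/(3!) = 20 ways.
Subtracting, 60 − 20 = 40 arrangements keep the O's apart.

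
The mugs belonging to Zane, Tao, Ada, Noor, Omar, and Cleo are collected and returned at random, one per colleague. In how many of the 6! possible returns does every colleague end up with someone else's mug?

This is the derangement count D_6: permutations of 6 items with no fixed point.
By inclusion–exclusion this is Σ_{j=0}^{6} (−1)^j C(6,j)·(6−j)!.
Computing: 720 − 720 + 360 − 120 + 30 − 6 + 1 = 265.

265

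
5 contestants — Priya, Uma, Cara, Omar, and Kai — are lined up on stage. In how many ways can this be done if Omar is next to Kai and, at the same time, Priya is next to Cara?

Treat {Omar,Kai} as one block (2 orders) and {Priya,Cara} as another (2 orders).
That leaves 3 units to arrange: 2 × 2 × 3! = 4 × 6 = 24.

24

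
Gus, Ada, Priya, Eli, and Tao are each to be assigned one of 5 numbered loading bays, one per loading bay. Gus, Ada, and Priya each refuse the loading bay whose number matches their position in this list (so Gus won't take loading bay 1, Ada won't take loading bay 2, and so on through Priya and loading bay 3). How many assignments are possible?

Let Aᵢ (for i ∈ {1, 2, 3}) be the placements that put person i in their forbidden loading bay. Any j of these fix j positions, leaving (5−j)! ways to fill the rest, and there are C(3,j) ways to pick which j.
By inclusion–exclusion, the number of valid placements is Σ_{j=0}^{3} (−1)^j C(3,j)·(5−j)!.
Computing: 120 − 72 + 18 − 2 = 64.

64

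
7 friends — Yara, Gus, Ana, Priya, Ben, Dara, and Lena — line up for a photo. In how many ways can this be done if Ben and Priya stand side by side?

Place the 5 others and the Ben-Priya pair as 6 objects in a line; the pair has 2 internal arrangements.
That gives 2 × 6! = 2 × 720 = 1440.

1440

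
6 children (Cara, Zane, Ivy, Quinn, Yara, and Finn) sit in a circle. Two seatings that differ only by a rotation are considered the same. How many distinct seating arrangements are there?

120

Fix one person's seat to break rotational symmetry; the remaining 5 people can be arranged in (5)! = 120 ways.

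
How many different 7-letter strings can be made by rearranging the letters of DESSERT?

1260

The 7 letters of DESSERT have repeats: E appearing twice and S appearing twice.
So there are 7! / (2!·2!) = 1260 distinguishable arrangements.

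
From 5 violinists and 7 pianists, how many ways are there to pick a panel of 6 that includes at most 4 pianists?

812

Split by how many pianists are chosen (0 through 4).
Sum: C(7,0)·C(5,6) + C(7,1)·C(5,5) + C(7,2)·C(5,4) + C(7,3)·C(5,3) + C(7,4)·C(5,2) = 0 + 7 + 105 + 350 + 350 = 812.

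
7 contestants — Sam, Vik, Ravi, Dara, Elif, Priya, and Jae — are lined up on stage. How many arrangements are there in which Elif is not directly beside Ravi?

There are 7! = 5040 arrangements in all. If Elif and Ravi are adjacent, merging them into one block gives 2·(6)! = 1440 arrangements.
Complementary counting: 5040 − 1440 = 3600.

3600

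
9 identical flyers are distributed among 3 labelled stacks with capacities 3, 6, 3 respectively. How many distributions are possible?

Ignoring the caps, the number of non-negative solutions to x_1+…+x_3 = 9 is C(11,2) = 55.
Subtract solutions that violate a single cap (substitute x_i' = x_i − (cap_i+1)): x_1 ≥ 4 gives C(7,2) = 21; x_2 ≥ 7 gives C(4,2) = 6; x_3 ≥ 4 gives C(7,2) = 21. Together 48.
Add back pairs where two caps are both exceeded: 0 + 3 + 0 = 3.
By inclusion–exclusion the count is 55 − 48 + 3 = 10.

10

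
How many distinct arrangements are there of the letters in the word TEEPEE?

30

Letter multiplicities in TEEPEE: E×4, P×1, T×1.
The number of distinct arrangements is 6!/(4!) = 720/24 = 30.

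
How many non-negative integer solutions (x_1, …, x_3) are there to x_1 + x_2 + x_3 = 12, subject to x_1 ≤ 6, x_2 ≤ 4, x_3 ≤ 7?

20

Without the upper bounds there are C(14,2) = 91 ways to split 12 among 3 variables.
Subtract solutions that violate a single cap (substitute x_i' = x_i − (cap_i+1)): x_1 ≥ 7 gives C(7,2) = 21; x_2 ≥ 5 gives C(9,2) = 36; x_3 ≥ 8 gives C(6,2) = 15. Together 72.
Add back pairs where two caps are both exceeded: 1 + 0 + 0 = 1.
By inclusion–exclusion the count is 91 − 72 + 1 = 20.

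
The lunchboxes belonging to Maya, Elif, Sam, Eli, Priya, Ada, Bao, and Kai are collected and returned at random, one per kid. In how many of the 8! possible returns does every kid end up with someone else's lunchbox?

Let Aᵢ be the assignments in which kid i gets their own lunchbox. We want the size of the complement of A₁∪…∪A_8.
By inclusion–exclusion this is Σ_{j=0}^{8} (−1)^j C(8,j)·(8−j)!.
Computing: 40320 − 40320 + 20160 − 6720 + 1680 − 336 + 56 − 8 + 1 = 14833.

14833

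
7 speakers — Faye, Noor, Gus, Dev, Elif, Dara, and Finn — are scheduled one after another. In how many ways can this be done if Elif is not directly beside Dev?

3600

Of the 7! = 5040 arrangements, those with Elif and Dev adjacent number 2 × 6! = 1440 (treat the pair as a block with 2 internal orders).
Complementary counting: 5040 − 1440 = 3600.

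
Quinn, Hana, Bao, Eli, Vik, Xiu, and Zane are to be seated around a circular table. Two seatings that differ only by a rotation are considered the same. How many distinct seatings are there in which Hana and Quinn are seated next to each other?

Glue Hana and Quinn into a block (2 internal orders). Seating 6 units around a circle gives (5)! arrangements.
So 2 × (5)! = 2 × 120 = 240.

240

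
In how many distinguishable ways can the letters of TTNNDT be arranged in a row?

TTNNDT has 6 letters with N appearing twice and T appearing 3 times.
Dividing 6! = 720 by 3!·2! = 12 for the repeated letters gives 60.

60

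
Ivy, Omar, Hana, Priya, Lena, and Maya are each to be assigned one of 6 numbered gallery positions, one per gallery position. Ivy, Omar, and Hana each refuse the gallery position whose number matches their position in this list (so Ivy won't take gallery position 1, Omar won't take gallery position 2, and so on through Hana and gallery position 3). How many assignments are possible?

426

Let Aᵢ (for i ∈ {1, 2, 3}) be the placements that put person i in their forbidden gallery position. Any j of these fix j positions, leaving (6−j)! ways to fill the rest, and there are C(3,j) ways to pick which j.
By inclusion–exclusion, the number of valid placements is Σ_{j=0}^{3} (−1)^j C(3,j)·(6−j)!.
Computing: 720 − 360 + 72 − 6 = 426.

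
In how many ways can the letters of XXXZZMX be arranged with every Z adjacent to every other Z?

30

Treat the 2 copies of Z as a single block. The multiset to arrange is then {ZZ, M, X, X, X, X}, 6 items in all.
That gives (6)!/(4!) = 30 arrangements.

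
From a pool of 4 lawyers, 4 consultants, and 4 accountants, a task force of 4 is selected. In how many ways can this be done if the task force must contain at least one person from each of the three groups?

Unrestricted: C(12,4) = 495 ways to pick any 4 of the 12.
Subtract selections that omit an entire group: no lawyers → C(8,4) = 70; no consultants → C(8,4) = 70; no accountants → C(8,4) = 70.
Add back selections omitting two groups (i.e. drawn from a single group): C(4,4) + C(4,4) + C(4,4) = 3.
By inclusion–exclusion: 495 − 210 + 3 = 288.

288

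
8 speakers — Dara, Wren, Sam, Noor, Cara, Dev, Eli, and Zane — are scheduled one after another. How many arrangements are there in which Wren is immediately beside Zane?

Glue Wren and Zane into one block (2 internal orders), leaving 7 units to arrange in a row.
So the count is 2·(7)! = 10080.

10080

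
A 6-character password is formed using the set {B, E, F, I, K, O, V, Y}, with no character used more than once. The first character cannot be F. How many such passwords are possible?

The first character has 8−1 = 7 choices (anything except F).
The remaining 5 characters are filled from the other 7 symbols without repetition: 7 × 6 × 5 × 4 × 3 = 2520.
Total: 7 × 2520 = 17640.

17640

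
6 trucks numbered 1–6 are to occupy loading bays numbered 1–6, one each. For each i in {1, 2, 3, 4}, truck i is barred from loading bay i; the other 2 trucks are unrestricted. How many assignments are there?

Let Aᵢ (for 1 ≤ i ≤ 4) be the placements that put truck i in its forbidden loading bay. Any j of these fix j positions, leaving (6−j)! ways to fill the rest, and there are C(4,j) ways to pick which j.
By inclusion–exclusion, the number of valid placements is Σ_{j=0}^{4} (−1)^j C(4,j)·(6−j)!.
Computing: 720 − 480 + 144 − 24 + 2 = 362.

362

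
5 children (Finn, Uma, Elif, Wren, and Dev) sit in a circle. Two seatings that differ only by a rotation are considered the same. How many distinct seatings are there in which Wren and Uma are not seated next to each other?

12

All circular seatings of 5 people number (4)! = 24.
Seatings with Wren beside Uma: treat them as a block with 2 internal orders, giving 2 × (3)! = 12.
Subtracting, 24 − 12 = 12.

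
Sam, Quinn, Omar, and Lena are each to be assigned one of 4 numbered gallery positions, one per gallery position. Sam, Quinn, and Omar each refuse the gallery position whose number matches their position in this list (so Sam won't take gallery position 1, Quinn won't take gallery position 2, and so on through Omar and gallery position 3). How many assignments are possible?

11

Let Aᵢ (for i ∈ {1, 2, 3}) be the placements that put person i in their forbidden gallery position. Any j of these fix j positions, leaving (4−j)! ways to fill the rest, and there are C(3,j) ways to pick which j.
By inclusion–exclusion, the number of valid placements is Σ_{j=0}^{3} (−1)^j C(3,j)·(4−j)!.
Computing: 24 − 18 + 6 − 1 = 11.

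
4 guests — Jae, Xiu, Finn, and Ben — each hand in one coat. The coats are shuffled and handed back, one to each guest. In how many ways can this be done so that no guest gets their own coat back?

9

Count assignments avoiding every fixed point. For any j of the 4 guests fixed to their own coat, the other 4−j can be arranged in (4−j)! ways.
By inclusion–exclusion this is Σ_{j=0}^{4} (−1)^j C(4,j)·(4−j)!.
Computing: 24 − 24 + 12 − 4 + 1 = 9.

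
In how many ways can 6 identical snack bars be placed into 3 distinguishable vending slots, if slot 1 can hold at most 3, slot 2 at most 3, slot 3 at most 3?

10

Without the upper bounds there are C(8,2) = 28 ways to split 6 among 3 vending slots.
Subtract solutions that violate a single cap (substitute x_i' = x_i − (cap_i+1)): x_1 ≥ 4 gives C(4,2) = 6; x_2 ≥ 4 gives C(4,2) = 6; x_3 ≥ 4 gives C(4,2) = 6. Together 18.
No two caps can be exceeded simultaneously, so the pair terms are all 0.
By inclusion–exclusion the count is 28 − 18 + 0 = 10.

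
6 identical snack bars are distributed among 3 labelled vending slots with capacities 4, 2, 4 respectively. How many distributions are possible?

Without the upper bounds there are C(8,2) = 28 ways to split 6 among 3 vending slots.
Subtract solutions that violate a single cap (substitute x_i' = x_i − (cap_i+1)): x_1 ≥ 5 gives C(3,2) = 3; x_2 ≥ 3 gives C(5,2) = 10; x_3 ≥ 5 gives C(3,2) = 3. Together 16.
No two caps can be exceeded simultaneously, so the pair terms are all 0.
By inclusion–exclusion the count is 28 − 16 + 0 = 12.

12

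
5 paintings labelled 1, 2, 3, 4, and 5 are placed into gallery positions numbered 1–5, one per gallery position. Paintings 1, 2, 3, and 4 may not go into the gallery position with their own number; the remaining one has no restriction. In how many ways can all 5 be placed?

53

Let Aᵢ (for 1 ≤ i ≤ 4) be the placements that put painting i in its forbidden gallery position. Any j of these fix j positions, leaving (5−j)! ways to fill the rest, and there are C(4,j) ways to pick which j.
By inclusion–exclusion, the number of valid placements is Σ_{j=0}^{4} (−1)^j C(4,j)·(5−j)!.
Computing: 120 − 96 + 36 − 8 + 1 = 53.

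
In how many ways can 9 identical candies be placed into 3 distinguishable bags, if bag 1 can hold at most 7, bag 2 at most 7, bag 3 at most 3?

28

Ignoring the caps, the number of non-negative solutions to x_1+…+x_3 = 9 is C(11,2) = 55.
Subtract solutions that violate a single cap (substitute x_i' = x_i − (cap_i+1)): x_1 ≥ 8 gives C(3,2) = 3; x_2 ≥ 8 gives C(3,2) = 3; x_3 ≥ 4 gives C(7,2) = 21. Together 27.
No two caps can be exceeded simultaneously, so the pair terms are all 0.
By inclusion–exclusion the count is 55 − 27 + 0 = 28.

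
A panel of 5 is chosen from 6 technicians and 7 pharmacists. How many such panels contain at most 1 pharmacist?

Split by how many pharmacists are chosen (0 through 1).
Sum: C(7,0)·C(6,5) + C(7,1)·C(6,4) = 6 + 105 = 111.

111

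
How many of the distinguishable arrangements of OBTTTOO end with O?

With the last slot taken by O, it remains to arrange the other 6 letters (BTTTOO).
Those 6 letters have O appearing twice and T appearing 3 times, giving (6)!/(3!·2!) = 60.

60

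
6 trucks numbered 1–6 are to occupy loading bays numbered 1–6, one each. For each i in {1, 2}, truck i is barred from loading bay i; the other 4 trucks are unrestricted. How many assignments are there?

504

Let Aᵢ (for i ∈ {1, 2}) be the placements that put truck i in its forbidden loading bay. Any j of these fix j positions, leaving (6−j)! ways to fill the rest, and there are C(2,j) ways to pick which j.
By inclusion–exclusion, the number of valid placements is Σ_{j=0}^{2} (−1)^j C(2,j)·(6−j)!.
Computing: 720 − 240 + 24 = 504.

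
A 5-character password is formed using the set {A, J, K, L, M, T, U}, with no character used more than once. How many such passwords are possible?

With no repetition, fill the 5 characters in order: 7 choices, then 6, down to 3.
7 × 6 × 5 × 4 × 3 = 2520.

2520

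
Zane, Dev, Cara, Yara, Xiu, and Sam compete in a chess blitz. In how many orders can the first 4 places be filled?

There are 6 choices for 1st place, 5 for 2nd, and so on down to 3 for position 4.
That gives 6 × 5 × 4 × 3 = 360.

360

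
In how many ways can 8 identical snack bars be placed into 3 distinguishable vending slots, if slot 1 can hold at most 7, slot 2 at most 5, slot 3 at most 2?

Ignoring the caps, the number of non-negative solutions to x_1+…+x_3 = 8 is C(10,2) = 45.
Subtract solutions that violate a single cap (substitute x_i' = x_i − (cap_i+1)): x_1 ≥ 8 gives C(2,2) = 1; x_2 ≥ 6 gives C(4,2) = 6; x_3 ≥ 3 gives C(7,2) = 21. Together 28.
No two caps can be exceeded simultaneously, so the pair terms are all 0.
By inclusion–exclusion the count is 45 − 28 + 0 = 17.

17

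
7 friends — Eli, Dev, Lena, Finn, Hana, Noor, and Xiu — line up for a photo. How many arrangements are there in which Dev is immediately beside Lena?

Glue Dev and Lena into one block (2 internal orders), leaving 6 units to arrange in a row.
So the count is 2·(6)! = 1440.

1440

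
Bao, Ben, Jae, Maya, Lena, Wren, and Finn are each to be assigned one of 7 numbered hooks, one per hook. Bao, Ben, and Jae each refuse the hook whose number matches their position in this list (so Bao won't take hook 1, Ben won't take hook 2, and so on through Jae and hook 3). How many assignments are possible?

3216

Let Aᵢ (for i ∈ {1, 2, 3}) be the placements that put person i in their forbidden hook. Any j of these fix j positions, leaving (7−j)! ways to fill the rest, and there are C(3,j) ways to pick which j.
By inclusion–exclusion, the number of valid placements is Σ_{j=0}^{3} (−1)^j C(3,j)·(7−j)!.
Computing: 5040 − 2160 + 360 − 24 = 3216.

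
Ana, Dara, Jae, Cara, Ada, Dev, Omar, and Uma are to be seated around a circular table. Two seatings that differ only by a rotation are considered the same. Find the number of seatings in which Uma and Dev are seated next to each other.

Treat {Uma, Dev} as one unit (2 internal orders) and seat the resulting 7 units around the table: (6)! circular arrangements.
So 2 × (6)! = 2 × 720 = 1440.

1440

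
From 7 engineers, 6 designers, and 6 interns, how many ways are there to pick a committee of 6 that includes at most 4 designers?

Split by how many designers are chosen (0 through 4).
Sum: C(6,0)·C(13,6) + C(6,1)·C(13,5) + C(6,2)·C(13,4) + C(6,3)·C(13,3) + C(6,4)·C(13,2) = 1716 + 7722 + 10725 + 5720 + 1170 = 27053.

27053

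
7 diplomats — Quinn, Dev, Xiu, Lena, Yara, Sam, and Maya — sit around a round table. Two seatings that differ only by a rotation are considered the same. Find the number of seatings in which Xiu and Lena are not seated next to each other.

480

Without the restriction there are (6)! = 720 seatings.
Seatings with Xiu beside Lena: treat them as a block with 2 internal orders, giving 2 × (5)! = 240.
Subtracting, 720 − 240 = 480.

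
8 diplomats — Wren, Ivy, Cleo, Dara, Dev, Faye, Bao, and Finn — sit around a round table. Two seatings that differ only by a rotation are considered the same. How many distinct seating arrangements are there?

5040

Seat Wren anywhere (absorbing the rotational symmetry), then permute the other 7: (7)! = 5040.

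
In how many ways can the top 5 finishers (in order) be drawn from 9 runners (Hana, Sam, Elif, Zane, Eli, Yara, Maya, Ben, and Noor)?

This is an ordered selection of 5 from 9: P(9,5).
That gives 9 × 8 × 7 × 6 × 5 = 15120.

15120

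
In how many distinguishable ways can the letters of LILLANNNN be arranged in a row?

2520

Letter multiplicities in LILLANNNN: A×1, I×1, L×3, N×4.
The number of distinct arrangements is 9!/(4!·3!) = 362880/144 = 2520.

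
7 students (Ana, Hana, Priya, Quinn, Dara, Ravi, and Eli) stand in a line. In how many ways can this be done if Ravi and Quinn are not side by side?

3600

Of the 7! = 5040 arrangements, those with Ravi and Quinn adjacent number 2 × 6! = 1440 (treat the pair as a block with 2 internal orders).
So 5040 − 1440 = 3600 arrangements keep them apart.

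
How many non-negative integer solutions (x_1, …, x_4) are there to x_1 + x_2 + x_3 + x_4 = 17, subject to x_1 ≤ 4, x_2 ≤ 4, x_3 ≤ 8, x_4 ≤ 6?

Without the upper bounds there are C(20,3) = 1140 ways to split 17 among 4 variables.
Subtract solutions that violate a single cap (substitute x_i' = x_i − (cap_i+1)): x_1 ≥ 5 gives C(15,3) = 455; x_2 ≥ 5 gives C(15,3) = 455; x_3 ≥ 9 gives C(11,3) = 165; x_4 ≥ 7 gives C(13,3) = 286. Together 1361.
Add back pairs where two caps are both exceeded: 120 + 20 + 56 + 20 + 56 + 4 = 276.
Subtract triples: 0 + 1 + 0 + 0 = 1.
By inclusion–exclusion the count is 1140 − 1361 + 276 − 1 = 54.

54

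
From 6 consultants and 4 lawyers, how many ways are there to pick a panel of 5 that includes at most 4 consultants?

Split by how many consultants are chosen (0 through 4).
Sum: C(6,0)·C(4,5) + C(6,1)·C(4,4) + C(6,2)·C(4,3) + C(6,3)·C(4,2) + C(6,4)·C(4,1) = 0 + 6 + 60 + 120 + 60 = 246.

246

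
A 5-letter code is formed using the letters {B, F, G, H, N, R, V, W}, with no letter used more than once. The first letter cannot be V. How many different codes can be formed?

5880

The first letter has 8−1 = 7 choices (anything except V).
The remaining 4 letters are filled from the other 7 symbols without repetition: 7 × 6 × 5 × 4 = 840.
Total: 7 × 840 = 5880.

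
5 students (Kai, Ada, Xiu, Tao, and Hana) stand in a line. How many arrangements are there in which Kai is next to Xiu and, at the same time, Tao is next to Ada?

Treat {Kai,Xiu} as one block (2 orders) and {Tao,Ada} as another (2 orders).
That leaves 3 units to arrange: 2 × 2 × 3! = 4 × 6 = 24.

24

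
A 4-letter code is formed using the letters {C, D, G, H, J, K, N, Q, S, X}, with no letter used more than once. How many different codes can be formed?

5040

Choose and order 4 of the 10 symbols: the first letter has 10 options, the next 9, then 8, 7.
10 × 9 × 8 × 7 = 5040.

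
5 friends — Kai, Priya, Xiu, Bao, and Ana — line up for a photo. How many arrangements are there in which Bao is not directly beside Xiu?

72

Of the 5! = 120 arrangements, those with Bao and Xiu adjacent number 2 × 4! = 48 (treat the pair as a block with 2 internal orders).
Complementary counting: 120 − 48 = 72.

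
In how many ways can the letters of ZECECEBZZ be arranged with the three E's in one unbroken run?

420

Treat the 3 copies of E as a single block. The multiset to arrange is then {EEE, B, C, C, Z, Z, Z}, 7 items in all.
That gives (7)!/(3!·2!) = 420 arrangements.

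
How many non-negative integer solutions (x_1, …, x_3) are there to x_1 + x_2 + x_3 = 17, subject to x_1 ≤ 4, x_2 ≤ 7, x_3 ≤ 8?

Ignoring the caps, the number of non-negative solutions to x_1+…+x_3 = 17 is C(19,2) = 171.
Subtract solutions that violate a single cap (substitute x_i' = x_i − (cap_i+1)): x_1 ≥ 5 gives C(14,2) = 91; x_2 ≥ 8 gives C(11,2) = 55; x_3 ≥ 9 gives C(10,2) = 45. Together 191.
Add back pairs where two caps are both exceeded: 15 + 10 + 1 = 26.
By inclusion–exclusion the count is 171 − 191 + 26 = 6.

6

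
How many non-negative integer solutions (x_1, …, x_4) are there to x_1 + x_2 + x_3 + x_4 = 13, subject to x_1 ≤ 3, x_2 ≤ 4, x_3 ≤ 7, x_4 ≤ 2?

19

By stars and bars, unrestricted non-negative solutions to x_1+…+x_4 = 13 number C(13+3,3) = 560.
Subtract solutions that violate a single cap (substitute x_i' = x_i − (cap_i+1)): x_1 ≥ 4 gives C(12,3) = 220; x_2 ≥ 5 gives C(11,3) = 165; x_3 ≥ 8 gives C(8,3) = 56; x_4 ≥ 3 gives C(13,3) = 286. Together 727.
Add back pairs where two caps are both exceeded: 35 + 4 + 84 + 1 + 56 + 10 = 190.
Subtract triples: 0 + 4 + 0 + 0 = 4.
By inclusion–exclusion the count is 560 − 727 + 190 − 4 = 19.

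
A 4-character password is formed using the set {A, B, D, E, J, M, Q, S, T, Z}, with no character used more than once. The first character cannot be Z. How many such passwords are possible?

4536

The first character has 10−1 = 9 choices (anything except Z).
The remaining 3 characters are filled from the other 9 symbols without repetition: 9 × 8 × 7 = 504.
Total: 9 × 504 = 4536.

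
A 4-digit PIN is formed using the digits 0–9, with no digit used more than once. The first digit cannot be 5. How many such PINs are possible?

4536

The first digit has 10−1 = 9 choices (anything except 5).
The remaining 3 digits are filled from the other 9 symbols without repetition: 9 × 8 × 7 = 504.
Total: 9 × 504 = 4536.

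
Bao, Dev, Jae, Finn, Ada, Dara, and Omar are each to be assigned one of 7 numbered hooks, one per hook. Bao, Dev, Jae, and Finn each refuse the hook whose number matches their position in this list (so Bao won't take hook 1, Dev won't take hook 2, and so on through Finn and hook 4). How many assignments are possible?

2790

Let Aᵢ (for 1 ≤ i ≤ 4) be the placements that put person i in their forbidden hook. Any j of these fix j positions, leaving (7−j)! ways to fill the rest, and there are C(4,j) ways to pick which j.
By inclusion–exclusion, the number of valid placements is Σ_{j=0}^{4} (−1)^j C(4,j)·(7−j)!.
Computing: 5040 − 2880 + 720 − 96 + 6 = 2790.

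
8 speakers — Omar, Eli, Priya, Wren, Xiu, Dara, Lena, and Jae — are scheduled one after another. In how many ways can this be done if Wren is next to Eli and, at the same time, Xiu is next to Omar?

Treat {Wren,Eli} as one block (2 orders) and {Xiu,Omar} as another (2 orders).
That leaves 6 units to arrange: 2 × 2 × 6! = 4 × 720 = 2880.

2880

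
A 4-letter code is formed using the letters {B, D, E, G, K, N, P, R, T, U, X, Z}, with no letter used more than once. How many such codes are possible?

Choose and order 4 of the 12 symbols: the first letter has 12 options, the next 11, then 10, 9.
12 × 11 × 10 × 9 = 11880.

11880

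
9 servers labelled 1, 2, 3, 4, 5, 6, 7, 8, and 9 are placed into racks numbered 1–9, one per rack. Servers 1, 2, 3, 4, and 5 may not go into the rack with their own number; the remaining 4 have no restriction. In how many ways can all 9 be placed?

Let Aᵢ (for 1 ≤ i ≤ 5) be the placements that put server i in its forbidden rack. Any j of these fix j positions, leaving (9−j)! ways to fill the rest, and there are C(5,j) ways to pick which j.
By inclusion–exclusion, the number of valid placements is Σ_{j=0}^{5} (−1)^j C(5,j)·(9−j)!.
Computing: 362880 − 201600 + 50400 − 7200 + 600 − 24 = 205056.

205056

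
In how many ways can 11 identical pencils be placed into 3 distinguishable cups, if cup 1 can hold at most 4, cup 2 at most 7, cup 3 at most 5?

By stars and bars, unrestricted non-negative solutions to x_1+…+x_3 = 11 number C(11+2,2) = 78.
Subtract solutions that violate a single cap (substitute x_i' = x_i − (cap_i+1)): x_1 ≥ 5 gives C(8,2) = 28; x_2 ≥ 8 gives C(5,2) = 10; x_3 ≥ 6 gives C(7,2) = 21. Together 59.
Add back pairs where two caps are both exceeded: 0 + 1 + 0 = 1.
By inclusion–exclusion the count is 78 − 59 + 1 = 20.

20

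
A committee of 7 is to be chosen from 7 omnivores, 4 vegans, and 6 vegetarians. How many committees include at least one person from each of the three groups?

17283

Unrestricted: C(17,7) = 19448 ways to pick any 7 of the 17.
Subtract selections that omit an entire group: no omnivores → C(10,7) = 120; no vegans → C(13,7) = 1716; no vegetarians → C(11,7) = 330.
Add back selections omitting two groups (i.e. drawn from a single group): C(7,7) + C(4,7) + C(6,7) = 1.
By inclusion–exclusion: 19448 − 2166 + 1 = 17283.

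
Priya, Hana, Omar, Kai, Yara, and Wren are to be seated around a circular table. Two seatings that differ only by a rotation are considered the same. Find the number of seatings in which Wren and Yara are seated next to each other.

48

Glue Wren and Yara into a block (2 internal orders). Seating 5 units around a circle gives (4)! arrangements.
So 2 × (4)! = 2 × 24 = 48.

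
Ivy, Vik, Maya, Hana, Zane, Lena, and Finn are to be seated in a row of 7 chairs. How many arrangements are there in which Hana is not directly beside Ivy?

There are 7! = 5040 arrangements in all. If Hana and Ivy are adjacent, merging them into one block gives 2·(6)! = 1440 arrangements.
So 5040 − 1440 = 3600 arrangements keep them apart.

3600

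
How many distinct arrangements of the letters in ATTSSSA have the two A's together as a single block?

60

Treat the 2 copies of A as a single block. The multiset to arrange is then {AA, S, S, S, T, T}, 6 items in all.
That gives (6)!/(3!·2!) = 60 arrangements.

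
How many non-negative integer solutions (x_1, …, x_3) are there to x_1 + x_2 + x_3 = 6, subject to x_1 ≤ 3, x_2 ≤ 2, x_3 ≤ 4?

9

By stars and bars, unrestricted non-negative solutions to x_1+…+x_3 = 6 number C(6+2,2) = 28.
Subtract solutions that violate a single cap (substitute x_i' = x_i − (cap_i+1)): x_1 ≥ 4 gives C(4,2) = 6; x_2 ≥ 3 gives C(5,2) = 10; x_3 ≥ 5 gives C(3,2) = 3. Together 19.
No two caps can be exceeded simultaneously, so the pair terms are all 0.
By inclusion–exclusion the count is 28 − 19 + 0 = 9.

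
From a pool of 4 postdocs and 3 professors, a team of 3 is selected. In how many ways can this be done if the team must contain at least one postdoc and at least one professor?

30

Total 3-person selections from all 7: C(7,3) = 35.
Subtract selections that omit an entire group: no postdocs → C(3,3) = 1; no professors → C(4,3) = 4.
Both groups omitted at once is impossible, so 35 − 5 = 30.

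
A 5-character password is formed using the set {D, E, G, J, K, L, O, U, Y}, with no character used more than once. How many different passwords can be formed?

15120

Choose and order 5 of the 9 symbols: the first character has 9 options, the next 8, and so on down to 5.
9 × 8 × 7 × 6 × 5 = 15120.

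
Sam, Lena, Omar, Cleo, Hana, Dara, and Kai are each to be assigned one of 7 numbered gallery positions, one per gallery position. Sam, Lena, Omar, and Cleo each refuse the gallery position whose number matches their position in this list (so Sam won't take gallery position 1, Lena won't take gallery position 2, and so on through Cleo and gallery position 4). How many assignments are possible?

2790

Let Aᵢ (for 1 ≤ i ≤ 4) be the placements that put person i in their forbidden gallery position. Any j of these fix j positions, leaving (7−j)! ways to fill the rest, and there are C(4,j) ways to pick which j.
By inclusion–exclusion, the number of valid placements is Σ_{j=0}^{4} (−1)^j C(4,j)·(7−j)!.
Computing: 5040 − 2880 + 720 − 96 + 6 = 2790.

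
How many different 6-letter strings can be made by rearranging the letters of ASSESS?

30

ASSESS has 6 letters with S appearing 4 times.
Dividing 6! = 720 by 4! = 24 for the repeated letters gives 30.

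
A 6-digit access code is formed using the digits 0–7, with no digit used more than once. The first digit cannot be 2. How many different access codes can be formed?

The first digit has 8−1 = 7 choices (anything except 2).
The remaining 5 digits are filled from the other 7 symbols without repetition: 7 × 6 × 5 × 4 × 3 = 2520.
Total: 7 × 2520 = 17640.

17640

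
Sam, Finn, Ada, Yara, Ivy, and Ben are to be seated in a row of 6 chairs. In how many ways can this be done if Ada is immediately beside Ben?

Treat {Ada, Ben} as a single unit. There are 5 units to order, and the pair itself can be ordered 2 ways.
That gives 2 × 5! = 2 × 120 = 240.

240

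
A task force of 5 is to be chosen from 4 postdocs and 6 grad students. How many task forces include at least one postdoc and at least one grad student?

246

Total 5-person selections from all 10: C(10,5) = 252.
Subtract selections that omit an entire group: no postdocs → C(6,5) = 6; no grad students → C(4,5) = 0.
Both groups omitted at once is impossible, so 252 − 6 = 246.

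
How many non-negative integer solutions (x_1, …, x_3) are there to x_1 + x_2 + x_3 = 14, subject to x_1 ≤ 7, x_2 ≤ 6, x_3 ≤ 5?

15

Ignoring the caps, the number of non-negative solutions to x_1+…+x_3 = 14 is C(16,2) = 120.
Subtract solutions that violate a single cap (substitute x_i' = x_i − (cap_i+1)): x_1 ≥ 8 gives C(8,2) = 28; x_2 ≥ 7 gives C(9,2) = 36; x_3 ≥ 6 gives C(10,2) = 45. Together 109.
Add back pairs where two caps are both exceeded: 0 + 1 + 3 = 4.
By inclusion–exclusion the count is 120 − 109 + 4 = 15.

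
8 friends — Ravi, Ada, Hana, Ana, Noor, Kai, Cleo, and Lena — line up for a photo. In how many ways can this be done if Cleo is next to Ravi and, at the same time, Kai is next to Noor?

2880

Treat {Cleo,Ravi} as one block (2 orders) and {Kai,Noor} as another (2 orders).
That leaves 6 units to arrange: 2 × 2 × 6! = 4 × 720 = 2880.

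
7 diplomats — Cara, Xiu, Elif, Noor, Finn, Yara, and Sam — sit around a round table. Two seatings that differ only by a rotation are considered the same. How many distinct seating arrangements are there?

Seat Cara anywhere (absorbing the rotational symmetry), then permute the other 6: (6)! = 720.

720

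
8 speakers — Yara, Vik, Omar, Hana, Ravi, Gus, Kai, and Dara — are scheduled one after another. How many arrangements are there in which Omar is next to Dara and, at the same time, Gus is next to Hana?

Treat {Omar,Dara} as one block (2 orders) and {Gus,Hana} as another (2 orders).
That leaves 6 units to arrange: 2 × 2 × 6! = 4 × 720 = 2880.

2880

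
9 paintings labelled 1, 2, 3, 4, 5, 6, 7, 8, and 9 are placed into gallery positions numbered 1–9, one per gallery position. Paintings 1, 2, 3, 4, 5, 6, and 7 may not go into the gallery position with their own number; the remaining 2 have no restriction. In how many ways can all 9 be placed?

165016

Let Aᵢ (for 1 ≤ i ≤ 7) be the placements that put painting i in its forbidden gallery position. Any j of these fix j positions, leaving (9−j)! ways to fill the rest, and there are C(7,j) ways to pick which j.
By inclusion–exclusion, the number of valid placements is Σ_{j=0}^{7} (−1)^j C(7,j)·(9−j)!.
Computing: 362880 − 282240 + 105840 − 25200 + 4200 − 504 + 42 − 2 = 165016.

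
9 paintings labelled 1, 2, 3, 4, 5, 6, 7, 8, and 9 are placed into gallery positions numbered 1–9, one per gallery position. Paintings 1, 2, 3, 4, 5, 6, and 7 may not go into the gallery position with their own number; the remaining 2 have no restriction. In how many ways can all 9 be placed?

Let Aᵢ (for 1 ≤ i ≤ 7) be the placements that put painting i in its forbidden gallery position. Any j of these fix j positions, leaving (9−j)! ways to fill the rest, and there are C(7,j) ways to pick which j.
By inclusion–exclusion, the number of valid placements is Σ_{j=0}^{7} (−1)^j C(7,j)·(9−j)!.
Computing: 362880 − 282240 + 105840 − 25200 + 4200 − 504 + 42 − 2 = 165016.

165016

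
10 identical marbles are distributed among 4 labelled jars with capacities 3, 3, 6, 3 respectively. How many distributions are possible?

By stars and bars, unrestricted non-negative solutions to x_1+…+x_4 = 10 number C(10+3,3) = 286.
Subtract solutions that violate a single cap (substitute x_i' = x_i − (cap_i+1)): x_1 ≥ 4 gives C(9,3) = 84; x_2 ≥ 4 gives C(9,3) = 84; x_3 ≥ 7 gives C(6,3) = 20; x_4 ≥ 4 gives C(9,3) = 84. Together 272.
Add back pairs where two caps are both exceeded: 10 + 0 + 10 + 0 + 10 + 0 = 30.
By inclusion–exclusion the count is 286 − 272 + 30 = 44.

44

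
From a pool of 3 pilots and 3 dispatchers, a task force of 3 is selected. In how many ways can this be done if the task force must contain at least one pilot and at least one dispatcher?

With no constraint there are C(6,3) = 20 possible selections.
Selections missing a whole group: no pilots → C(3,3) = 1; no dispatchers → C(3,3) = 1.
Both groups omitted at once is impossible, so 20 − 2 = 18.

18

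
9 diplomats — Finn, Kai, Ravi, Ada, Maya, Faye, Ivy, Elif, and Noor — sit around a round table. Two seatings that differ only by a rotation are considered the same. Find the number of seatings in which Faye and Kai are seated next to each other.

Glue Faye and Kai into a block (2 internal orders). Seating 8 units around a circle gives (7)! arrangements.
So 2 × (7)! = 2 × 5040 = 10080.

10080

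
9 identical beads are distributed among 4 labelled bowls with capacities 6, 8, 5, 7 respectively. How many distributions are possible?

185

Ignoring the caps, the number of non-negative solutions to x_1+…+x_4 = 9 is C(12,3) = 220.
Subtract solutions that violate a single cap (substitute x_i' = x_i − (cap_i+1)): x_1 ≥ 7 gives C(5,3) = 10; x_2 ≥ 9 gives C(3,3) = 1; x_3 ≥ 6 gives C(6,3) = 20; x_4 ≥ 8 gives C(4,3) = 4. Together 35.
No two caps can be exceeded simultaneously, so the pair terms are all 0.
By inclusion–exclusion the count is 220 − 35 + 0 = 185.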